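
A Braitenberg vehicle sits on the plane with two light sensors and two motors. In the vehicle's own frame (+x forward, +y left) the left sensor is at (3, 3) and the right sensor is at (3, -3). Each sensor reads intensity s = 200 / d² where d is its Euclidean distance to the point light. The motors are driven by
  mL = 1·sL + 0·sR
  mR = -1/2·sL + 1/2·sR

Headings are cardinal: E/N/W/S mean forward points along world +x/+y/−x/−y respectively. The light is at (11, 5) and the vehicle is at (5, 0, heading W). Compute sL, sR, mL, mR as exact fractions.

left sensor world pos  = (2, -3); dL² = 145
right sensor world pos = (2, 3); dR² = 85
sL = 200/145 = 40/29
sR = 200/85 = 40/17
mL = 1·sL + 0·sR = 40/29
mR = -1/2·sL + 1/2·sR = 240/493

40/29 40/17 40/29 240/493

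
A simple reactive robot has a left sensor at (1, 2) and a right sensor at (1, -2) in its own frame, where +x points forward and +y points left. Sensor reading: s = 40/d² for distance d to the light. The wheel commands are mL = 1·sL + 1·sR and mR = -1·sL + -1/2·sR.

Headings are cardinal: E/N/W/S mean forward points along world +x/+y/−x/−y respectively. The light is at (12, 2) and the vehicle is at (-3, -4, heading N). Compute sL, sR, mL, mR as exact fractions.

left sensor world pos  = (-5, -3); dL² = 314
right sensor world pos = (-1, -3); dR² = 194
sL = 40/314 = 20/157
sR = 40/194 = 20/97
mL = 1·sL + 1·sR = 5080/15229
mR = -1·sL + -1/2·sR = -3510/15229

20/157 20/97 5080/15229 -3510/15229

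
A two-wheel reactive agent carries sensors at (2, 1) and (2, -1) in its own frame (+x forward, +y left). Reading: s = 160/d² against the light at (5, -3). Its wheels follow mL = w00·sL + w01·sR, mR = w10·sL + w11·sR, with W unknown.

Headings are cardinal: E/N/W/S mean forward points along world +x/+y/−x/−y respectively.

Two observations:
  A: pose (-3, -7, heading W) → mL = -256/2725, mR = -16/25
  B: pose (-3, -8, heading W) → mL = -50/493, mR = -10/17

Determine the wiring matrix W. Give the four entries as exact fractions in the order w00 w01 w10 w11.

obs A: pose=(-3,-7,W) → sL=32/25, sR=160/109, mL=-256/2725, mR=-16/25
obs B: pose=(-3,-8,W) → sL=20/17, sR=40/29, mL=-50/493, mR=-10/17
sensor matrix S = [[32/25, 160/109], [20/17, 40/29]]; det S = 10368/268685
solve [mL_A; mL_B] = S·[w00; w01] and [mR_A; mR_B] = S·[w10; w11]:
  w00 = 1/2, w01 = -1/2, w10 = -1/2, w11 = 0

1/2 -1/2 -1/2 0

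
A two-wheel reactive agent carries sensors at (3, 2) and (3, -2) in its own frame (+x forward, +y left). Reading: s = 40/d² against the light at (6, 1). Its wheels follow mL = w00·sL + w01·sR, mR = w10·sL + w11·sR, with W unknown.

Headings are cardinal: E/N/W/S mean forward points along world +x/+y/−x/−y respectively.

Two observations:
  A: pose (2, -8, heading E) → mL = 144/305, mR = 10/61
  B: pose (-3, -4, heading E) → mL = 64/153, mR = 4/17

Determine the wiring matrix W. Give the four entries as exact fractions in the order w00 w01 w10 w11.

obs A: pose=(2,-8,E) → sL=4/5, sR=20/61, mL=144/305, mR=10/61
obs B: pose=(-3,-4,E) → sL=8/9, sR=8/17, mL=64/153, mR=4/17
sensor matrix S = [[4/5, 20/61], [8/9, 8/17]]; det S = 3968/46665
solve [mL_A; mL_B] = S·[w00; w01] and [mR_A; mR_B] = S·[w10; w11]:
  w00 = 1, w01 = -1, w10 = 0, w11 = 1/2

1 -1 0 1/2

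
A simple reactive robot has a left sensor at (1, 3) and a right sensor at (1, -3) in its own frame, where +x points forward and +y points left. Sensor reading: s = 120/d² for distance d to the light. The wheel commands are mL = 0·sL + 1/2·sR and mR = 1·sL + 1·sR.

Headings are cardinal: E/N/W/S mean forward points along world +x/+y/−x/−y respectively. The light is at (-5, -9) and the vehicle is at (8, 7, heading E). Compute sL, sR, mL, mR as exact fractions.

left sensor world pos  = (9, 10); dL² = 557
right sensor world pos = (9, 4); dR² = 365
sL = 120/557 = 120/557
sR = 120/365 = 24/73
mL = 0·sL + 1/2·sR = 12/73
mR = 1·sL + 1·sR = 22128/40661

120/557 24/73 12/73 22128/40661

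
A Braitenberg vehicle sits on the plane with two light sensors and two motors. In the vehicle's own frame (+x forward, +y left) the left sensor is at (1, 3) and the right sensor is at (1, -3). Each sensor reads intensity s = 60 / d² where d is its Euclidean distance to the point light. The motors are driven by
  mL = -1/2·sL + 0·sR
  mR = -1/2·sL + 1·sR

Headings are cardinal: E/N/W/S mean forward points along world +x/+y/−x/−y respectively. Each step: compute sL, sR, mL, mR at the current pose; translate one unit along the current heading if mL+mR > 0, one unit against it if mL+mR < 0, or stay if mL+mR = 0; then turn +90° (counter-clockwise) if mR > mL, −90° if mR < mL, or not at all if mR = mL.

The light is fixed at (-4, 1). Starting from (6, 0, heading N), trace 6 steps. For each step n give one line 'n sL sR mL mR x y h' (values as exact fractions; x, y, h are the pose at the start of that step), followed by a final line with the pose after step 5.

n=0: pose=(6,0,N); sL=60/49, sR=60/169; mL=-30/49, mR=-2130/8281; mL+mR=-7200/8281 → advance -1; mR−mL=60/169 → turn +1·90°
n=1: pose=(6,-1,W); sL=30/53, sR=30/41; mL=-15/53, mR=975/2173; mL+mR=360/2173 → advance +1; mR−mL=30/41 → turn +1·90°
n=2: pose=(5,-1,S); sL=20/51, sR=4/3; mL=-10/51, mR=58/51; mL+mR=16/17 → advance +1; mR−mL=4/3 → turn +1·90°
n=3: pose=(5,-2,E); sL=3/5, sR=15/34; mL=-3/10, mR=12/85; mL+mR=-27/170 → advance -1; mR−mL=15/34 → turn +1·90°
n=4: pose=(4,-2,N); sL=60/29, sR=12/25; mL=-30/29, mR=-402/725; mL+mR=-1152/725 → advance -1; mR−mL=12/25 → turn +1·90°
n=5: pose=(4,-3,W); sL=30/49, sR=6/5; mL=-15/49, mR=219/245; mL+mR=144/245 → advance +1; mR−mL=6/5 → turn +1·90°

0 60/49 60/169 -30/49 -2130/8281 6 0 N
1 30/53 30/41 -15/53 975/2173 6 -1 W
2 20/51 4/3 -10/51 58/51 5 -1 S
3 3/5 15/34 -3/10 12/85 5 -2 E
4 60/29 12/25 -30/29 -402/725 4 -2 N
5 30/49 6/5 -15/49 219/245 4 -3 W
final 3 -3 S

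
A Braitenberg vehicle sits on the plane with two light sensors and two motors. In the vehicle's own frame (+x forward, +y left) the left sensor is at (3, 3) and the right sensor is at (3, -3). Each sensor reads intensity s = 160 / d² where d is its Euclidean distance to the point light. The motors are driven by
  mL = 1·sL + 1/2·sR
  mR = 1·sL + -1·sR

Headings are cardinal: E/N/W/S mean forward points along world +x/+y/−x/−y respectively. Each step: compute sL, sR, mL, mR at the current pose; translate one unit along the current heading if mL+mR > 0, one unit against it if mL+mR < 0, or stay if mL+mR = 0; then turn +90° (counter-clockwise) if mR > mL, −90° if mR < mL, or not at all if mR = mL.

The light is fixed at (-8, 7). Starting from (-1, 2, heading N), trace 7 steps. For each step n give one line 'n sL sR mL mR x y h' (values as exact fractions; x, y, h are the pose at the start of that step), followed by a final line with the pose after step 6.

n=0: pose=(-1,2,N); sL=8, sR=20/13; mL=114/13, mR=84/13; mL+mR=198/13 → advance +1; mR−mL=-30/13 → turn -1·90°
n=1: pose=(-1,3,E); sL=160/101, sR=160/149; mL=31920/15049, mR=7680/15049; mL+mR=39600/15049 → advance +1; mR−mL=-240/149 → turn -1·90°
n=2: pose=(0,3,S); sL=16/17, sR=80/37; mL=1272/629, mR=-768/629; mL+mR=504/629 → advance +1; mR−mL=-120/37 → turn -1·90°
n=3: pose=(0,2,W); sL=160/89, sR=160/29; mL=11760/2581, mR=-9600/2581; mL+mR=2160/2581 → advance +1; mR−mL=-240/29 → turn -1·90°
n=4: pose=(-1,2,N); sL=8, sR=20/13; mL=114/13, mR=84/13; mL+mR=198/13 → advance +1; mR−mL=-30/13 → turn -1·90°
n=5: pose=(-1,3,E); sL=160/101, sR=160/149; mL=31920/15049, mR=7680/15049; mL+mR=39600/15049 → advance +1; mR−mL=-240/149 → turn -1·90°
n=6: pose=(0,3,S); sL=16/17, sR=80/37; mL=1272/629, mR=-768/629; mL+mR=504/629 → advance +1; mR−mL=-120/37 → turn -1·90°

0 8 20/13 114/13 84/13 -1 2 N
1 160/101 160/149 31920/15049 7680/15049 -1 3 E
2 16/17 80/37 1272/629 -768/629 0 3 S
3 160/89 160/29 11760/2581 -9600/2581 0 2 W
4 8 20/13 114/13 84/13 -1 2 N
5 160/101 160/149 31920/15049 7680/15049 -1 3 E
6 16/17 80/37 1272/629 -768/629 0 3 S
final 0 2 W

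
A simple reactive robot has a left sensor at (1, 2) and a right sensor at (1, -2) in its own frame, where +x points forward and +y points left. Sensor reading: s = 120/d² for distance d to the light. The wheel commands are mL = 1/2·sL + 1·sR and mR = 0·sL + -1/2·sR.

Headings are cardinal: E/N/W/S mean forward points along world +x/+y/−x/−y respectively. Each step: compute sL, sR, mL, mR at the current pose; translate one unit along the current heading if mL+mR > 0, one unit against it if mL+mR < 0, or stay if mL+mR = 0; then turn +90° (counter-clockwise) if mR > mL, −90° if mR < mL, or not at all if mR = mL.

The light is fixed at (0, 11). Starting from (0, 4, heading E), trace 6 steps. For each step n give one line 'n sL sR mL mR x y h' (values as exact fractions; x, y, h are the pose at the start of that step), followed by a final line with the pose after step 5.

n=0: pose=(0,4,E); sL=60/13, sR=60/41; mL=2010/533, mR=-30/41; mL+mR=1620/533 → advance +1; mR−mL=-2400/533 → turn -1·90°
n=1: pose=(1,4,S); sL=120/73, sR=24/13; mL=2532/949, mR=-12/13; mL+mR=1656/949 → advance +1; mR−mL=-3408/949 → turn -1·90°
n=2: pose=(1,3,W); sL=6/5, sR=10/3; mL=59/15, mR=-5/3; mL+mR=34/15 → advance +1; mR−mL=-28/5 → turn -1·90°
n=3: pose=(0,3,N); sL=120/53, sR=120/53; mL=180/53, mR=-60/53; mL+mR=120/53 → advance +1; mR−mL=-240/53 → turn -1·90°
n=4: pose=(0,4,E); sL=60/13, sR=60/41; mL=2010/533, mR=-30/41; mL+mR=1620/533 → advance +1; mR−mL=-2400/533 → turn -1·90°
n=5: pose=(1,4,S); sL=120/73, sR=24/13; mL=2532/949, mR=-12/13; mL+mR=1656/949 → advance +1; mR−mL=-3408/949 → turn -1·90°

0 60/13 60/41 2010/533 -30/41 0 4 E
1 120/73 24/13 2532/949 -12/13 1 4 S
2 6/5 10/3 59/15 -5/3 1 3 W
3 120/53 120/53 180/53 -60/53 0 3 N
4 60/13 60/41 2010/533 -30/41 0 4 E
5 120/73 24/13 2532/949 -12/13 1 4 S
final 1 3 W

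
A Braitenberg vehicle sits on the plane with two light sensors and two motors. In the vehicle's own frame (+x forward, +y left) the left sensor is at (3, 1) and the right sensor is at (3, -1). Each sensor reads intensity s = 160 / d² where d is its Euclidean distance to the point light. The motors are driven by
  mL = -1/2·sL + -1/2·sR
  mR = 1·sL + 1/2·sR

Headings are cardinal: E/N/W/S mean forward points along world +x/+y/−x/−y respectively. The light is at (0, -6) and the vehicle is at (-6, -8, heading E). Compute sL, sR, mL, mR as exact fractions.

16 80/9 -112/9 184/9

left sensor world pos  = (-3, -7); dL² = 10
right sensor world pos = (-3, -9); dR² = 18
sL = 160/10 = 16
sR = 160/18 = 80/9
mL = -1/2·sL + -1/2·sR = -112/9
mR = 1·sL + 1/2·sR = 184/9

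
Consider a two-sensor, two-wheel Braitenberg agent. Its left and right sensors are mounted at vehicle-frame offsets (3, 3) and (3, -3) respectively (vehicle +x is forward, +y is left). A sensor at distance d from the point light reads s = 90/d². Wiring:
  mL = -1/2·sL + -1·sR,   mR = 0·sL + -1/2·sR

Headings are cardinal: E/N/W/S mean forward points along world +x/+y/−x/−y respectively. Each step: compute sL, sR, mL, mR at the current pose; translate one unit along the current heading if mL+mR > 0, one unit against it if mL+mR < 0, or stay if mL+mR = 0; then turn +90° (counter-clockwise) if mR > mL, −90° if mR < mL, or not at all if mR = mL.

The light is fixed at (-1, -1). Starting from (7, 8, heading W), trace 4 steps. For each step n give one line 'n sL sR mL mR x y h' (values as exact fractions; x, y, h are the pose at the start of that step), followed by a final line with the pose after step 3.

n=0: pose=(7,8,W); sL=90/61, sR=90/169; mL=-13095/10309, mR=-45/169; mL+mR=-15840/10309 → advance -1; mR−mL=10350/10309 → turn +1·90°
n=1: pose=(8,8,S); sL=1/2, sR=5/4; mL=-3/2, mR=-5/8; mL+mR=-17/8 → advance -1; mR−mL=7/8 → turn +1·90°
n=2: pose=(8,9,E); sL=90/313, sR=90/193; mL=-36855/60409, mR=-45/193; mL+mR=-50940/60409 → advance -1; mR−mL=22770/60409 → turn +1·90°
n=3: pose=(7,9,N); sL=45/97, sR=9/29; mL=-3051/5626, mR=-9/58; mL+mR=-1962/2813 → advance -1; mR−mL=1089/2813 → turn +1·90°

0 90/61 90/169 -13095/10309 -45/169 7 8 W
1 1/2 5/4 -3/2 -5/8 8 8 S
2 90/313 90/193 -36855/60409 -45/193 8 9 E
3 45/97 9/29 -3051/5626 -9/58 7 9 N
final 7 8 W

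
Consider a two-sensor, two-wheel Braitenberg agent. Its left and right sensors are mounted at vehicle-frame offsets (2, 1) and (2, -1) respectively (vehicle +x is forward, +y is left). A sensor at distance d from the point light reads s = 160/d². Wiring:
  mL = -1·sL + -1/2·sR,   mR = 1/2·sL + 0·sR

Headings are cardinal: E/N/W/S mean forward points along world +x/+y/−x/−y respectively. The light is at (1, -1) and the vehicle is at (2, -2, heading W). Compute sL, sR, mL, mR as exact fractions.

left sensor world pos  = (0, -3); dL² = 5
right sensor world pos = (0, -1); dR² = 1
sL = 160/5 = 32
sR = 160/1 = 160
mL = -1·sL + -1/2·sR = -112
mR = 1/2·sL + 0·sR = 16

32 160 -112 16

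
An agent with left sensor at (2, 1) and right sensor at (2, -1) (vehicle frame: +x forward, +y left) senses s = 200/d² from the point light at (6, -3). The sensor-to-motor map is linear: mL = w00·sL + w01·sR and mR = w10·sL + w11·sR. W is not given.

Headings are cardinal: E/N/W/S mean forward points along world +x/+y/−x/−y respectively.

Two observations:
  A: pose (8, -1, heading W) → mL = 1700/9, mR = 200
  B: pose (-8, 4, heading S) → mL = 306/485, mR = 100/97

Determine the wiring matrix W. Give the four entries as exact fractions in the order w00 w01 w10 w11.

obs A: pose=(8,-1,W) → sL=200, sR=200/9, mL=1700/9, mR=200
obs B: pose=(-8,4,S) → sL=100/97, sR=4/5, mL=306/485, mR=100/97
sensor matrix S = [[200, 200/9], [100/97, 4/5]]; det S = 119680/873
solve [mL_A; mL_B] = S·[w00; w01] and [mR_A; mR_B] = S·[w10; w11]:
  w00 = 1, w01 = -1/2, w10 = 1, w11 = 0

1 -1/2 1 0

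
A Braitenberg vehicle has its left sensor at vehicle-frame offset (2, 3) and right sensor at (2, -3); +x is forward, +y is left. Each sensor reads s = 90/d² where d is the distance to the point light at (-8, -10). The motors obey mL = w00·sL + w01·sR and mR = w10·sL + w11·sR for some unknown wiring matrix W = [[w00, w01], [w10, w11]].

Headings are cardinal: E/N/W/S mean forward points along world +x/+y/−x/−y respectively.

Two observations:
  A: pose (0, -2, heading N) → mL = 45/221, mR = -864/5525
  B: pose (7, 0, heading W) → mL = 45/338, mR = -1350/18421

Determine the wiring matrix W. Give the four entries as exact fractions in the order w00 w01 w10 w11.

0 1/2 -1/2 1/2

obs A: pose=(0,-2,N) → sL=18/25, sR=90/221, mL=45/221, mR=-864/5525
obs B: pose=(7,0,W) → sL=45/109, sR=45/169, mL=45/338, mR=-1350/18421
sensor matrix S = [[18/25, 90/221], [45/109, 45/169]]; det S = 36936/1565785
solve [mL_A; mL_B] = S·[w00; w01] and [mR_A; mR_B] = S·[w10; w11]:
  w00 = 0, w01 = 1/2, w10 = -1/2, w11 = 1/2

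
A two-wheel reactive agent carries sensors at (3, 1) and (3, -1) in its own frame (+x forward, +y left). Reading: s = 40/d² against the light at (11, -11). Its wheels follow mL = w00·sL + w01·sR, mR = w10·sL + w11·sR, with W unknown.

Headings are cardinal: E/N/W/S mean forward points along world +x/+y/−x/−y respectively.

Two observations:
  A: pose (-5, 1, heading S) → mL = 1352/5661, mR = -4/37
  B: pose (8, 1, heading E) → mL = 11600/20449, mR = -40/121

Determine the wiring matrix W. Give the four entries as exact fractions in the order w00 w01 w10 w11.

obs A: pose=(-5,1,S) → sL=20/153, sR=4/37, mL=1352/5661, mR=-4/37
obs B: pose=(8,1,E) → sL=40/169, sR=40/121, mL=11600/20449, mR=-40/121
sensor matrix S = [[20/153, 4/37], [40/169, 40/121]]; det S = 2040320/115761789
solve [mL_A; mL_B] = S·[w00; w01] and [mR_A; mR_B] = S·[w10; w11]:
  w00 = 1, w01 = 1, w10 = 0, w11 = -1

1 1 0 -1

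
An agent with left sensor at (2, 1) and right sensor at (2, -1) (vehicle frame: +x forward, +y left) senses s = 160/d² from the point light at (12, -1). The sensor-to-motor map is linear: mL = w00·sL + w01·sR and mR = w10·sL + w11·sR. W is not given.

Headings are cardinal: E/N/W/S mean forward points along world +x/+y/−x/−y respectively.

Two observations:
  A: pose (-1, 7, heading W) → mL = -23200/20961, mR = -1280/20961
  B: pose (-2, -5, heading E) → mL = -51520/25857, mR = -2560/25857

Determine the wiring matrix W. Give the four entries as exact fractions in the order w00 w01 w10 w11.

obs A: pose=(-1,7,W) → sL=80/137, sR=80/153, mL=-23200/20961, mR=-1280/20961
obs B: pose=(-2,-5,E) → sL=160/153, sR=160/169, mL=-51520/25857, mR=-2560/25857
sensor matrix S = [[80/137, 80/153], [160/153, 160/169]]; det S = 3276800/541988577
solve [mL_A; mL_B] = S·[w00; w01] and [mR_A; mR_B] = S·[w10; w11]:
  w00 = -1, w01 = -1, w10 = -1, w11 = 1

-1 -1 -1 1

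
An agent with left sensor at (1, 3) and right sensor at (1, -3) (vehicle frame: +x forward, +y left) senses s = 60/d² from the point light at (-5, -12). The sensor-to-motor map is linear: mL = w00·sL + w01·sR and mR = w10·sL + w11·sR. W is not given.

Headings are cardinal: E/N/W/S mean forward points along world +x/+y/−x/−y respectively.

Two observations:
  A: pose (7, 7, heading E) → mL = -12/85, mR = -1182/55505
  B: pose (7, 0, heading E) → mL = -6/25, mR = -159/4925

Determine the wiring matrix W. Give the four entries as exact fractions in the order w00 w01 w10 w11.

0 -1 -1 1/2

obs A: pose=(7,7,E) → sL=60/653, sR=12/85, mL=-12/85, mR=-1182/55505
obs B: pose=(7,0,E) → sL=30/197, sR=6/25, mL=-6/25, mR=-159/4925
sensor matrix S = [[60/653, 12/85], [30/197, 6/25]]; det S = 6048/10934485
solve [mL_A; mL_B] = S·[w00; w01] and [mR_A; mR_B] = S·[w10; w11]:
  w00 = 0, w01 = -1, w10 = -1, w11 = 1/2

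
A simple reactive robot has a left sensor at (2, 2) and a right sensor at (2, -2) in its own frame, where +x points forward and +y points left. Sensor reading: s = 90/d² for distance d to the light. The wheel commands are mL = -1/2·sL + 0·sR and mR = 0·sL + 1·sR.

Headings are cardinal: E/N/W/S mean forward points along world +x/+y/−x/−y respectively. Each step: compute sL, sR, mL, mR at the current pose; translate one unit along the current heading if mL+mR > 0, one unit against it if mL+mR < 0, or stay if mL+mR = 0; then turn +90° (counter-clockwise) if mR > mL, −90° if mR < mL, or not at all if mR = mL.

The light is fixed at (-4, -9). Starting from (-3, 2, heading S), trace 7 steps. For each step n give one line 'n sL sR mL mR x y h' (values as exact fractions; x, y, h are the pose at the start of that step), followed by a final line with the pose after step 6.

n=0: pose=(-3,2,S); sL=1, sR=45/41; mL=-1/2, mR=45/41; mL+mR=49/82 → advance +1; mR−mL=131/82 → turn +1·90°
n=1: pose=(-3,1,E); sL=10/17, sR=90/73; mL=-5/17, mR=90/73; mL+mR=1165/1241 → advance +1; mR−mL=1895/1241 → turn +1·90°
n=2: pose=(-2,1,N); sL=5/8, sR=9/16; mL=-5/16, mR=9/16; mL+mR=1/4 → advance +1; mR−mL=7/8 → turn +1·90°
n=3: pose=(-2,2,W); sL=10/9, sR=90/169; mL=-5/9, mR=90/169; mL+mR=-35/1521 → advance -1; mR−mL=1655/1521 → turn +1·90°
n=4: pose=(-1,2,S); sL=45/53, sR=45/41; mL=-45/106, mR=45/41; mL+mR=2925/4346 → advance +1; mR−mL=6615/4346 → turn +1·90°
n=5: pose=(-1,1,E); sL=90/169, sR=90/89; mL=-45/169, mR=90/89; mL+mR=11205/15041 → advance +1; mR−mL=19215/15041 → turn +1·90°
n=6: pose=(0,1,N); sL=45/74, sR=1/2; mL=-45/148, mR=1/2; mL+mR=29/148 → advance +1; mR−mL=119/148 → turn +1·90°

0 1 45/41 -1/2 45/41 -3 2 S
1 10/17 90/73 -5/17 90/73 -3 1 E
2 5/8 9/16 -5/16 9/16 -2 1 N
3 10/9 90/169 -5/9 90/169 -2 2 W
4 45/53 45/41 -45/106 45/41 -1 2 S
5 90/169 90/89 -45/169 90/89 -1 1 E
6 45/74 1/2 -45/148 1/2 0 1 N
final 0 2 W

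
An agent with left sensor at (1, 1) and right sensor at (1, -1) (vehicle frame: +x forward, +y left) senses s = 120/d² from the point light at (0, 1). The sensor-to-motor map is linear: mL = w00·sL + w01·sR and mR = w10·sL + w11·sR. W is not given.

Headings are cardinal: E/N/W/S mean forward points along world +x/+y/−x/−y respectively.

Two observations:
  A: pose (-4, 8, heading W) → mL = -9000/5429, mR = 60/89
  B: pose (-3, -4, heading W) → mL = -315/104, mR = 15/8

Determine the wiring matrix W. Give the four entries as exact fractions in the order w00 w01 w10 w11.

obs A: pose=(-4,8,W) → sL=120/61, sR=120/89, mL=-9000/5429, mR=60/89
obs B: pose=(-3,-4,W) → sL=30/13, sR=15/4, mL=-315/104, mR=15/8
sensor matrix S = [[120/61, 120/89], [30/13, 15/4]]; det S = 301050/70577
solve [mL_A; mL_B] = S·[w00; w01] and [mR_A; mR_B] = S·[w10; w11]:
  w00 = -1/2, w01 = -1/2, w10 = 0, w11 = 1/2

-1/2 -1/2 0 1/2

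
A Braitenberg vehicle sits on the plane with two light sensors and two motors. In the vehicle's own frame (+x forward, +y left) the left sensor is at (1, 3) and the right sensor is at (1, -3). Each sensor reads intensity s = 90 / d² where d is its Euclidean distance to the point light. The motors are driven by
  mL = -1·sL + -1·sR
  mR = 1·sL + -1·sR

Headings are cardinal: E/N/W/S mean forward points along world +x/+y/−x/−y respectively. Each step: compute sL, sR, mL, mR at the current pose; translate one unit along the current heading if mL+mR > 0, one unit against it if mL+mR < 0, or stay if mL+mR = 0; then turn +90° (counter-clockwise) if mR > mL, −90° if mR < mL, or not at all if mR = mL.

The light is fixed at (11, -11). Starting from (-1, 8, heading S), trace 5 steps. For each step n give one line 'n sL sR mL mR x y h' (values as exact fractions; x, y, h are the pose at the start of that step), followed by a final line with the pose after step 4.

n=0: pose=(-1,8,S); sL=2/9, sR=10/61; mL=-212/549, mR=32/549; mL+mR=-20/61 → advance -1; mR−mL=4/9 → turn +1·90°
n=1: pose=(-1,9,E); sL=9/65, sR=9/41; mL=-954/2665, mR=-216/2665; mL+mR=-18/41 → advance -1; mR−mL=18/65 → turn +1·90°
n=2: pose=(-2,9,N); sL=90/697, sR=90/541; mL=-111420/377077, mR=-14040/377077; mL+mR=-180/541 → advance -1; mR−mL=180/697 → turn +1·90°
n=3: pose=(-2,8,W); sL=45/226, sR=9/68; mL=-2547/7684, mR=513/7684; mL+mR=-9/34 → advance -1; mR−mL=45/113 → turn +1·90°
n=4: pose=(-1,8,S); sL=2/9, sR=10/61; mL=-212/549, mR=32/549; mL+mR=-20/61 → advance -1; mR−mL=4/9 → turn +1·90°

0 2/9 10/61 -212/549 32/549 -1 8 S
1 9/65 9/41 -954/2665 -216/2665 -1 9 E
2 90/697 90/541 -111420/377077 -14040/377077 -2 9 N
3 45/226 9/68 -2547/7684 513/7684 -2 8 W
4 2/9 10/61 -212/549 32/549 -1 8 S
final -1 9 E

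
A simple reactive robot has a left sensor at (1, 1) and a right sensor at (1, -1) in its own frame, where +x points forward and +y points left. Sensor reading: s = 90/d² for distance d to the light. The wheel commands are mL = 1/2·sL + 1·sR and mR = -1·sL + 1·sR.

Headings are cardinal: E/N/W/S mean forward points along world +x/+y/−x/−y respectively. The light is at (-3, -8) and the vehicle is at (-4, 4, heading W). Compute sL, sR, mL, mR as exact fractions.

18/25 90/173 3807/4325 -864/4325

left sensor world pos  = (-5, 3); dL² = 125
right sensor world pos = (-5, 5); dR² = 173
sL = 90/125 = 18/25
sR = 90/173 = 90/173
mL = 1/2·sL + 1·sR = 3807/4325
mR = -1·sL + 1·sR = -864/4325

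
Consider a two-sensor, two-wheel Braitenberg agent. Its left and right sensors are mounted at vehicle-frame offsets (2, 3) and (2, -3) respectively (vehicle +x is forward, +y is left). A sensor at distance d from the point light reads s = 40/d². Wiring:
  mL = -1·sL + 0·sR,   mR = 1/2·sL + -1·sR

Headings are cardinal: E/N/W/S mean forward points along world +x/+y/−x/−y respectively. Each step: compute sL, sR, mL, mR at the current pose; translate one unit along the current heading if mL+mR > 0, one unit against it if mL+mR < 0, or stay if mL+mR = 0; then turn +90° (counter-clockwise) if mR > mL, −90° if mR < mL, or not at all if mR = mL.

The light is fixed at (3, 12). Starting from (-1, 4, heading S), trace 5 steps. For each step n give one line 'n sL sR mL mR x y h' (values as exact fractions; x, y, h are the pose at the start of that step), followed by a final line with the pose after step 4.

0 40/101 40/149 -40/101 -1060/15049 -1 4 S
1 2 5/13 -2 8/13 -1 5 E
2 40/89 40/29 -40/89 -2980/2581 -2 5 N
3 20/17 4/13 -20/17 62/221 -2 4 E
4 40/117 8/9 -40/117 -28/39 -3 4 N
final -3 3 E

n=0: pose=(-1,4,S); sL=40/101, sR=40/149; mL=-40/101, mR=-1060/15049; mL+mR=-7020/15049 → advance -1; mR−mL=4900/15049 → turn +1·90°
n=1: pose=(-1,5,E); sL=2, sR=5/13; mL=-2, mR=8/13; mL+mR=-18/13 → advance -1; mR−mL=34/13 → turn +1·90°
n=2: pose=(-2,5,N); sL=40/89, sR=40/29; mL=-40/89, mR=-2980/2581; mL+mR=-4140/2581 → advance -1; mR−mL=-1820/2581 → turn -1·90°
n=3: pose=(-2,4,E); sL=20/17, sR=4/13; mL=-20/17, mR=62/221; mL+mR=-198/221 → advance -1; mR−mL=322/221 → turn +1·90°
n=4: pose=(-3,4,N); sL=40/117, sR=8/9; mL=-40/117, mR=-28/39; mL+mR=-124/117 → advance -1; mR−mL=-44/117 → turn -1·90°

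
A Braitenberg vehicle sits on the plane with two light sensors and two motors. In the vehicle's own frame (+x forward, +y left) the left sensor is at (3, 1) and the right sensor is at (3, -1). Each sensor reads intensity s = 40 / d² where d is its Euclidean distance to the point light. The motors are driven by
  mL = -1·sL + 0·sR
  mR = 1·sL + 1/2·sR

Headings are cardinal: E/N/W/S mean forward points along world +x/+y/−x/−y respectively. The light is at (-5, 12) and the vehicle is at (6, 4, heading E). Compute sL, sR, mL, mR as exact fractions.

8/49 40/277 -8/49 3196/13573

left sensor world pos  = (9, 5); dL² = 245
right sensor world pos = (9, 3); dR² = 277
sL = 40/245 = 8/49
sR = 40/277 = 40/277
mL = -1·sL + 0·sR = -8/49
mR = 1·sL + 1/2·sR = 3196/13573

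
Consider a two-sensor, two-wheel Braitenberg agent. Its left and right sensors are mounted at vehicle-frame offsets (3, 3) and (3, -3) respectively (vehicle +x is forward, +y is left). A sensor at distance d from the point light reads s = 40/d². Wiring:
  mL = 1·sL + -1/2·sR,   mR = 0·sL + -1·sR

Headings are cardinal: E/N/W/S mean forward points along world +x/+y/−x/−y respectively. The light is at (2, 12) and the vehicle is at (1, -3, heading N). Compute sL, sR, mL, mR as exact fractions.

left sensor world pos  = (-2, 0); dL² = 160
right sensor world pos = (4, 0); dR² = 148
sL = 40/160 = 1/4
sR = 40/148 = 10/37
mL = 1·sL + -1/2·sR = 17/148
mR = 0·sL + -1·sR = -10/37

1/4 10/37 17/148 -10/37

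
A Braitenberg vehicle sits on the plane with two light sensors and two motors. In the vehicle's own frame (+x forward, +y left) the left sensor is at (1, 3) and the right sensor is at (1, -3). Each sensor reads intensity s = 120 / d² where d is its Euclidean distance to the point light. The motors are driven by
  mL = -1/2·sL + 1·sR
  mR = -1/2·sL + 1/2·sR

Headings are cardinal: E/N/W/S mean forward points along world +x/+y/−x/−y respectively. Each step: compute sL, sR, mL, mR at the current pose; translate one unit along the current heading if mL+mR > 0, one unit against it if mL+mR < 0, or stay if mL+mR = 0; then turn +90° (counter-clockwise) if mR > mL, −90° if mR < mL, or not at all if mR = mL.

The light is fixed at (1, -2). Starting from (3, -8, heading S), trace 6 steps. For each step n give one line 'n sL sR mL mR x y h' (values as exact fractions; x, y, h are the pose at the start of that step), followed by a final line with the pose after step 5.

n=0: pose=(3,-8,S); sL=60/37, sR=12/5; mL=294/185, mR=72/185; mL+mR=366/185 → advance +1; mR−mL=-6/5 → turn -1·90°
n=1: pose=(3,-9,W); sL=120/101, sR=120/17; mL=11100/1717, mR=5040/1717; mL+mR=16140/1717 → advance +1; mR−mL=-60/17 → turn -1·90°
n=2: pose=(2,-9,N); sL=3, sR=30/13; mL=21/26, mR=-9/26; mL+mR=6/13 → advance +1; mR−mL=-15/13 → turn -1·90°
n=3: pose=(2,-8,E); sL=120/13, sR=24/17; mL=-708/221, mR=-864/221; mL+mR=-1572/221 → advance -1; mR−mL=-12/17 → turn -1·90°
n=4: pose=(1,-8,S); sL=60/29, sR=60/29; mL=30/29, mR=0; mL+mR=30/29 → advance +1; mR−mL=-30/29 → turn -1·90°
n=5: pose=(1,-9,W); sL=120/101, sR=120/17; mL=11100/1717, mR=5040/1717; mL+mR=16140/1717 → advance +1; mR−mL=-60/17 → turn -1·90°

0 60/37 12/5 294/185 72/185 3 -8 S
1 120/101 120/17 11100/1717 5040/1717 3 -9 W
2 3 30/13 21/26 -9/26 2 -9 N
3 120/13 24/17 -708/221 -864/221 2 -8 E
4 60/29 60/29 30/29 0 1 -8 S
5 120/101 120/17 11100/1717 5040/1717 1 -9 W
final 0 -9 N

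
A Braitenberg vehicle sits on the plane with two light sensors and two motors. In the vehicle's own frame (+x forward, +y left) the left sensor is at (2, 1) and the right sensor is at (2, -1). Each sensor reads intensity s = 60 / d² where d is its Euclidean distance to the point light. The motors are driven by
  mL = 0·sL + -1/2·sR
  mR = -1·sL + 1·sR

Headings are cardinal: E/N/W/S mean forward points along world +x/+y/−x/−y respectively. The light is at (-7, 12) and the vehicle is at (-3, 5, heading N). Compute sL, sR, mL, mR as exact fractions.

left sensor world pos  = (-4, 7); dL² = 34
right sensor world pos = (-2, 7); dR² = 50
sL = 60/34 = 30/17
sR = 60/50 = 6/5
mL = 0·sL + -1/2·sR = -3/5
mR = -1·sL + 1·sR = -48/85

30/17 6/5 -3/5 -48/85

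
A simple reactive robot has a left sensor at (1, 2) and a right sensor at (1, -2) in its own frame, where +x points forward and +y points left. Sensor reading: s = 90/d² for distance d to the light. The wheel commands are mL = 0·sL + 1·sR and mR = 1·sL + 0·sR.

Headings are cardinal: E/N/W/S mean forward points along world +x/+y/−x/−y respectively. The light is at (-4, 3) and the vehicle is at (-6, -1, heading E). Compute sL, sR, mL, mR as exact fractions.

18 90/37 90/37 18

left sensor world pos  = (-5, 1); dL² = 5
right sensor world pos = (-5, -3); dR² = 37
sL = 90/5 = 18
sR = 90/37 = 90/37
mL = 0·sL + 1·sR = 90/37
mR = 1·sL + 0·sR = 18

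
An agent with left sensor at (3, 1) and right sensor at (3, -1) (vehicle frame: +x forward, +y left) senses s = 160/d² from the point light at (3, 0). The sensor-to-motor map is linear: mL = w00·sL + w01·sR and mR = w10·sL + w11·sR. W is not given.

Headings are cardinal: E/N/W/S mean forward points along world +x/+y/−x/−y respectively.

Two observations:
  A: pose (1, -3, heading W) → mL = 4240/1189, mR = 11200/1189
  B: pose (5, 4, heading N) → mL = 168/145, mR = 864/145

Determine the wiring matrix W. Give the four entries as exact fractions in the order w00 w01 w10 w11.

obs A: pose=(1,-3,W) → sL=160/41, sR=160/29, mL=4240/1189, mR=11200/1189
obs B: pose=(5,4,N) → sL=16/5, sR=80/29, mL=168/145, mR=864/145
sensor matrix S = [[160/41, 160/29], [16/5, 80/29]]; det S = -8192/1189
solve [mL_A; mL_B] = S·[w00; w01] and [mR_A; mR_B] = S·[w10; w11]:
  w00 = -1/2, w01 = 1, w10 = 1, w11 = 1

-1/2 1 1 1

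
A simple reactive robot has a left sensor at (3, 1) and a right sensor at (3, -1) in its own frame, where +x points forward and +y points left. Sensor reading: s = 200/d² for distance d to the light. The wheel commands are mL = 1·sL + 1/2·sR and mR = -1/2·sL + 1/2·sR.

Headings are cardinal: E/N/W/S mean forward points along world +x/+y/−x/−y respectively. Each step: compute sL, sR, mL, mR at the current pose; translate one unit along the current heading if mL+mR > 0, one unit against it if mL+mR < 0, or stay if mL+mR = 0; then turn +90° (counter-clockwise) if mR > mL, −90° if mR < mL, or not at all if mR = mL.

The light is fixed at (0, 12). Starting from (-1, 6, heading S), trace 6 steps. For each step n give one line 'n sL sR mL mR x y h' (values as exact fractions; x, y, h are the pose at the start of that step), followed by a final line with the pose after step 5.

0 200/81 40/17 5020/1377 -80/1377 -1 6 S
1 5/2 50/13 115/26 35/52 -1 5 W
2 8 200/17 236/17 32/17 -2 5 N
3 100/13 4 126/13 -24/13 -2 6 E
4 200/81 40/17 5020/1377 -80/1377 -1 6 S
5 5/2 50/13 115/26 35/52 -1 5 W
final -2 5 N

n=0: pose=(-1,6,S); sL=200/81, sR=40/17; mL=5020/1377, mR=-80/1377; mL+mR=4940/1377 → advance +1; mR−mL=-100/27 → turn -1·90°
n=1: pose=(-1,5,W); sL=5/2, sR=50/13; mL=115/26, mR=35/52; mL+mR=265/52 → advance +1; mR−mL=-15/4 → turn -1·90°
n=2: pose=(-2,5,N); sL=8, sR=200/17; mL=236/17, mR=32/17; mL+mR=268/17 → advance +1; mR−mL=-12 → turn -1·90°
n=3: pose=(-2,6,E); sL=100/13, sR=4; mL=126/13, mR=-24/13; mL+mR=102/13 → advance +1; mR−mL=-150/13 → turn -1·90°
n=4: pose=(-1,6,S); sL=200/81, sR=40/17; mL=5020/1377, mR=-80/1377; mL+mR=4940/1377 → advance +1; mR−mL=-100/27 → turn -1·90°
n=5: pose=(-1,5,W); sL=5/2, sR=50/13; mL=115/26, mR=35/52; mL+mR=265/52 → advance +1; mR−mL=-15/4 → turn -1·90°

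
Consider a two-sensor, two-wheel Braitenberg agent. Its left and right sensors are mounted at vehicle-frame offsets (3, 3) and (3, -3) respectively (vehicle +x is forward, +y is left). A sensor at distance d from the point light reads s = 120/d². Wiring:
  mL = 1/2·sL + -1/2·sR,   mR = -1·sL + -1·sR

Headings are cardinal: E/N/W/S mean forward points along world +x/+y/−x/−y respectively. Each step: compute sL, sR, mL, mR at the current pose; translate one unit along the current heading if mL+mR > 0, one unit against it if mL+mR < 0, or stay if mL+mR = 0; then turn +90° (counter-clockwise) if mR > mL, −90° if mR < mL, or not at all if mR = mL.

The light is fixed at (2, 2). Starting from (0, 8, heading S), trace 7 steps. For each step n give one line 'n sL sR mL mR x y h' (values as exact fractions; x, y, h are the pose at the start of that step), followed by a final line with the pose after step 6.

n=0: pose=(0,8,S); sL=12, sR=60/17; mL=72/17, mR=-264/17; mL+mR=-192/17 → advance -1; mR−mL=-336/17 → turn -1·90°
n=1: pose=(0,9,W); sL=120/41, sR=24/25; mL=1008/1025, mR=-3984/1025; mL+mR=-2976/1025 → advance -1; mR−mL=-4992/1025 → turn -1·90°
n=2: pose=(1,9,N); sL=30/29, sR=15/13; mL=-45/754, mR=-825/377; mL+mR=-1695/754 → advance -1; mR−mL=-1605/754 → turn -1·90°
n=3: pose=(1,8,E); sL=24/17, sR=120/13; mL=-864/221, mR=-2352/221; mL+mR=-3216/221 → advance -1; mR−mL=-1488/221 → turn -1·90°
n=4: pose=(0,8,S); sL=12, sR=60/17; mL=72/17, mR=-264/17; mL+mR=-192/17 → advance -1; mR−mL=-336/17 → turn -1·90°
n=5: pose=(0,9,W); sL=120/41, sR=24/25; mL=1008/1025, mR=-3984/1025; mL+mR=-2976/1025 → advance -1; mR−mL=-4992/1025 → turn -1·90°
n=6: pose=(1,9,N); sL=30/29, sR=15/13; mL=-45/754, mR=-825/377; mL+mR=-1695/754 → advance -1; mR−mL=-1605/754 → turn -1·90°

0 12 60/17 72/17 -264/17 0 8 S
1 120/41 24/25 1008/1025 -3984/1025 0 9 W
2 30/29 15/13 -45/754 -825/377 1 9 N
3 24/17 120/13 -864/221 -2352/221 1 8 E
4 12 60/17 72/17 -264/17 0 8 S
5 120/41 24/25 1008/1025 -3984/1025 0 9 W
6 30/29 15/13 -45/754 -825/377 1 9 N
final 1 8 E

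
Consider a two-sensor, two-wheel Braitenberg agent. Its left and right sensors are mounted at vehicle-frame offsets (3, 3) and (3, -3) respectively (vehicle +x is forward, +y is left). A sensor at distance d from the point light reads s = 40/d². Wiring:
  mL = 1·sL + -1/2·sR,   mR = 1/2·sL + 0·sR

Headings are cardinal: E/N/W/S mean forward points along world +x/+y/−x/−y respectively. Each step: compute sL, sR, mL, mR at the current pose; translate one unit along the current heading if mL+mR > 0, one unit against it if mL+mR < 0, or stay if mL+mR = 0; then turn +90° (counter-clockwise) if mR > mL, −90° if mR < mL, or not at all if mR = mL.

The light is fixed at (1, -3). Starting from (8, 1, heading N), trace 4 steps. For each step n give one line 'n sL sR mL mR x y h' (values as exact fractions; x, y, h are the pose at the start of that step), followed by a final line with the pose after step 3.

0 8/13 40/149 932/1937 4/13 8 1 N
1 10/41 5/13 55/1066 5/41 8 2 E
2 40/89 8/37 1124/3293 20/89 9 2 N
3 20/101 4/13 58/1313 10/101 9 3 E
final 10 3 N

n=0: pose=(8,1,N); sL=8/13, sR=40/149; mL=932/1937, mR=4/13; mL+mR=1528/1937 → advance +1; mR−mL=-336/1937 → turn -1·90°
n=1: pose=(8,2,E); sL=10/41, sR=5/13; mL=55/1066, mR=5/41; mL+mR=185/1066 → advance +1; mR−mL=75/1066 → turn +1·90°
n=2: pose=(9,2,N); sL=40/89, sR=8/37; mL=1124/3293, mR=20/89; mL+mR=1864/3293 → advance +1; mR−mL=-384/3293 → turn -1·90°
n=3: pose=(9,3,E); sL=20/101, sR=4/13; mL=58/1313, mR=10/101; mL+mR=188/1313 → advance +1; mR−mL=72/1313 → turn +1·90°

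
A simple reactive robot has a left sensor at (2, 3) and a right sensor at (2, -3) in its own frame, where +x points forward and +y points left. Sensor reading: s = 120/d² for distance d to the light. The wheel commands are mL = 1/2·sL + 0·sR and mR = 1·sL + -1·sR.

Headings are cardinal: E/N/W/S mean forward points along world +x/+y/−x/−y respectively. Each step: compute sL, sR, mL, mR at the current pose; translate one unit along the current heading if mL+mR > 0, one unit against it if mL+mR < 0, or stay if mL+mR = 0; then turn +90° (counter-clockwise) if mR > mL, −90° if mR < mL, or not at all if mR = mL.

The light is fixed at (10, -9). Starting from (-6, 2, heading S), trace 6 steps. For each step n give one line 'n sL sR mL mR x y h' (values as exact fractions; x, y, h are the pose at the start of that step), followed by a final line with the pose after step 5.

0 12/25 60/221 6/25 1152/5525 -6 2 S
1 120/373 120/493 60/373 14400/183889 -6 1 W
2 15/68 6/17 15/136 -9/68 -7 1 N
3 40/123 40/87 20/123 -160/1189 -7 0 E
4 60/109 12/41 30/109 1152/4469 -6 0 S
5 120/349 24/89 60/349 2304/31061 -6 -1 W
final -7 -1 N

n=0: pose=(-6,2,S); sL=12/25, sR=60/221; mL=6/25, mR=1152/5525; mL+mR=2478/5525 → advance +1; mR−mL=-174/5525 → turn -1·90°
n=1: pose=(-6,1,W); sL=120/373, sR=120/493; mL=60/373, mR=14400/183889; mL+mR=43980/183889 → advance +1; mR−mL=-15180/183889 → turn -1·90°
n=2: pose=(-7,1,N); sL=15/68, sR=6/17; mL=15/136, mR=-9/68; mL+mR=-3/136 → advance -1; mR−mL=-33/136 → turn -1·90°
n=3: pose=(-7,0,E); sL=40/123, sR=40/87; mL=20/123, mR=-160/1189; mL+mR=100/3567 → advance +1; mR−mL=-1060/3567 → turn -1·90°
n=4: pose=(-6,0,S); sL=60/109, sR=12/41; mL=30/109, mR=1152/4469; mL+mR=2382/4469 → advance +1; mR−mL=-78/4469 → turn -1·90°
n=5: pose=(-6,-1,W); sL=120/349, sR=24/89; mL=60/349, mR=2304/31061; mL+mR=7644/31061 → advance +1; mR−mL=-3036/31061 → turn -1·90°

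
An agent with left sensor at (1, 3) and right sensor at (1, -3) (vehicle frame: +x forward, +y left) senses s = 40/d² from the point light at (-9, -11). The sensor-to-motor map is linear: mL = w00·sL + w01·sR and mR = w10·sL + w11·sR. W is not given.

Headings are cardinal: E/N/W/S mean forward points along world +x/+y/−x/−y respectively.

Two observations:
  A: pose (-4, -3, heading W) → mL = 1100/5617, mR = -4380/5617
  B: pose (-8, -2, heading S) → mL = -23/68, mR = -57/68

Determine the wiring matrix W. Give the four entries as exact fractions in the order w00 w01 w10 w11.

1/2 -1 -1/2 -1

obs A: pose=(-4,-3,W) → sL=40/41, sR=40/137, mL=1100/5617, mR=-4380/5617
obs B: pose=(-8,-2,S) → sL=1/2, sR=10/17, mL=-23/68, mR=-57/68
sensor matrix S = [[40/41, 40/137], [1/2, 10/17]]; det S = 40860/95489
solve [mL_A; mL_B] = S·[w00; w01] and [mR_A; mR_B] = S·[w10; w11]:
  w00 = 1/2, w01 = -1, w10 = -1/2, w11 = -1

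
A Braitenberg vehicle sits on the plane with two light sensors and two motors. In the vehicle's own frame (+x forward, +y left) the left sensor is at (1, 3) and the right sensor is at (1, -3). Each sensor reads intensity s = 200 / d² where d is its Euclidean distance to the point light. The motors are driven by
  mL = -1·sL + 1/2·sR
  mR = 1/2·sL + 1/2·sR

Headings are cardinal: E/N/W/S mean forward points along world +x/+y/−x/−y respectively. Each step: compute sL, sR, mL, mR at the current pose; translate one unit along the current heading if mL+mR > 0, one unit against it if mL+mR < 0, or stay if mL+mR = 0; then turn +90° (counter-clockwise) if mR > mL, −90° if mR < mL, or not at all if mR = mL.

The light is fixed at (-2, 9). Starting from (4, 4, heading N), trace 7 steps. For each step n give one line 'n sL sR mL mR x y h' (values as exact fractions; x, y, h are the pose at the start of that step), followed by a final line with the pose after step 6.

0 8 200/97 -676/97 488/97 4 4 N
1 100/53 100/17 950/901 3500/901 4 3 W
2 200/113 200/53 700/5989 16600/5989 3 3 S
3 50/13 25/17 -1375/442 1175/442 3 2 E
4 200/37 40/17 -2660/629 2440/629 2 2 N
5 20/13 100/17 310/221 820/221 2 1 W
6 200/117 200/81 -500/1053 2200/1053 1 1 S
final 1 0 E

n=0: pose=(4,4,N); sL=8, sR=200/97; mL=-676/97, mR=488/97; mL+mR=-188/97 → advance -1; mR−mL=12 → turn +1·90°
n=1: pose=(4,3,W); sL=100/53, sR=100/17; mL=950/901, mR=3500/901; mL+mR=4450/901 → advance +1; mR−mL=150/53 → turn +1·90°
n=2: pose=(3,3,S); sL=200/113, sR=200/53; mL=700/5989, mR=16600/5989; mL+mR=17300/5989 → advance +1; mR−mL=300/113 → turn +1·90°
n=3: pose=(3,2,E); sL=50/13, sR=25/17; mL=-1375/442, mR=1175/442; mL+mR=-100/221 → advance -1; mR−mL=75/13 → turn +1·90°
n=4: pose=(2,2,N); sL=200/37, sR=40/17; mL=-2660/629, mR=2440/629; mL+mR=-220/629 → advance -1; mR−mL=300/37 → turn +1·90°
n=5: pose=(2,1,W); sL=20/13, sR=100/17; mL=310/221, mR=820/221; mL+mR=1130/221 → advance +1; mR−mL=30/13 → turn +1·90°
n=6: pose=(1,1,S); sL=200/117, sR=200/81; mL=-500/1053, mR=2200/1053; mL+mR=1700/1053 → advance +1; mR−mL=100/39 → turn +1·90°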